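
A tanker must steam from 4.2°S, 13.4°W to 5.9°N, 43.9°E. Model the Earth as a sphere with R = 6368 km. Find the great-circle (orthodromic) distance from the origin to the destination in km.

6458 km

Haversine: a = sin²(Δφ/2)+cos φ₁ cos φ₂ sin²(Δλ/2) = 0.23580;  σ = 2·atan2(√a,√(1−a))
σ = 58.102° → d = Rσ = 6368·1.01407 = 6458 km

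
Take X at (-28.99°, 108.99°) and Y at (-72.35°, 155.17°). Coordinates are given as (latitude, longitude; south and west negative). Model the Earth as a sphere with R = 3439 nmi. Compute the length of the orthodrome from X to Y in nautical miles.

Haversine: a = sin²(Δφ/2)+cos φ₁ cos φ₂ sin²(Δλ/2) = 0.17726;  σ = 2·atan2(√a,√(1−a))
σ = 49.799° → d = Rσ = 3439·0.86915 = 2989 nmi

2989 nmi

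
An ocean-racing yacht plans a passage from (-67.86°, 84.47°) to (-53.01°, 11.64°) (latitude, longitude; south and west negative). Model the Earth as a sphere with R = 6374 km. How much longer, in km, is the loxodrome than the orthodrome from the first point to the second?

221 km

Great circle: cos σ = sin φ₁ sin φ₂ + cos φ₁ cos φ₂ cos Δλ,  σ = 0.6321 rad → d_gc = 4029.0 km
Rhumb line: Δψ = +0.5363, q = Δφ/Δψ = 0.4833, d_rh = R√(Δφ²+q²Δλ²) = 4249.7 km
Excess = 4249.7 − 4029.0 = 220.7 ≈ 221 km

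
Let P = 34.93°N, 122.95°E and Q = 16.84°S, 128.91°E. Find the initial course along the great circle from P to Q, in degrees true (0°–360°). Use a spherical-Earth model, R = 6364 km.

θ = atan2( sin Δλ·cos φ₂ ,  cos φ₁ sin φ₂ − sin φ₁ cos φ₂ cos Δλ )
  = atan2(+0.0994, -0.7826) = 172.76°

172.8°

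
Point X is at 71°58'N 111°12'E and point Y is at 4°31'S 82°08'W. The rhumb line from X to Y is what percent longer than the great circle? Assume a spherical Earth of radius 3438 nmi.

Great circle: σ = 1.9554 rad → d_gc = Rσ = 6722.6 nmi
Rhumb: Δφ = -1.3349, Δλ = +2.9089, Δψ = -1.9198, q = Δφ/Δψ = 0.6953 → d_rh = R√(Δφ²+q²Δλ²) = 8331.8 nmi
Excess = (8331.8 − 6722.6) / 6722.6 = 1609.2 / 6722.6 = 23.94% ≈ 23.9%

23.9%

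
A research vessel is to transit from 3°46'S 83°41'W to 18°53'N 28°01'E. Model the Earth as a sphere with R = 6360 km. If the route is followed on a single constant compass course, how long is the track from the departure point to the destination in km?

Rhumb course C = atan2(Δλ, Δψ) with Δψ = ln[tan(π/4+φ₂/2)/tan(π/4+φ₁/2)] = +0.4015, Δλ = +1.9495 → C = 78.36°
d = R·|Δφ| / |cos C| = 6360·0.39532 / 0.20171 = 12464 km

12464 km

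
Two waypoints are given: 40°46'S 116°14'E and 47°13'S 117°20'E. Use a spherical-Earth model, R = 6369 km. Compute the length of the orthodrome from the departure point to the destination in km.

cos σ = sin φ₁ sin φ₂ + cos φ₁ cos φ₂ cos Δλ
      = sin(-40.77°)sin(-47.22°) + cos(-40.77°)cos(-47.22°)cos(1.10°) = 0.9936
σ = 6.498° → d = Rσ = 6369·0.11341 = 722 km

722 km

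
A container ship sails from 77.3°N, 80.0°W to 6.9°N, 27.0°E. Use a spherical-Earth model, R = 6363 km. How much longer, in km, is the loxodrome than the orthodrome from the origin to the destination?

Great circle: cos σ = sin φ₁ sin φ₂ + cos φ₁ cos φ₂ cos Δλ,  σ = 1.5174 rad → d_gc = 9655.12 km
Rhumb line: Δψ = -2.0749, q = Δφ/Δψ = 0.5922, d_rh = R√(Δφ²+q²Δλ²) = 10518.57 km
Excess = 10518.57 − 9655.12 = 863.45 ≈ 863 km

863 km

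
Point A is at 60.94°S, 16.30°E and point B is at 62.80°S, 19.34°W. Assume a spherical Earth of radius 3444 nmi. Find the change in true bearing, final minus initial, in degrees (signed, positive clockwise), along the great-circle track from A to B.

+31.7°

At departure: θ₁ = atan2(sin Δλ cos φ₂, cos φ₁ sin φ₂ − sin φ₁ cos φ₂ cos Δλ) = 248.06°
At arrival: θ₂ = atan2(sin Δλ cos φ₁, −cos φ₂ sin φ₁ + sin φ₂ cos φ₁ cos Δλ) = 279.72°
Δθ = θ₂ − θ₁ = +31.7°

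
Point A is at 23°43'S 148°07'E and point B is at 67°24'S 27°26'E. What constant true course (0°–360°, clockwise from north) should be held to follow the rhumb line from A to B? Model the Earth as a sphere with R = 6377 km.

240.7°

Meridional parts: M(φ₁)=-0.4263, M(φ₂)=-1.6103 → ΔM = -1.1841;  Δλ = -2.1063 rad
tan C = Δλ / ΔM = +1.7789 → C = 240.66°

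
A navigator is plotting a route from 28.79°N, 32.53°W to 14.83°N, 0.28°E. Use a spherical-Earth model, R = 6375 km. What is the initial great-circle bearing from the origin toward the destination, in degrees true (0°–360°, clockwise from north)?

107.7°

N = sin Δλ·cos φ₂ = +0.5238;  D = cos φ₁ sin φ₂ − sin φ₁ cos φ₂ cos Δλ = -0.1670
initial course = atan2(N, D) = 107.68°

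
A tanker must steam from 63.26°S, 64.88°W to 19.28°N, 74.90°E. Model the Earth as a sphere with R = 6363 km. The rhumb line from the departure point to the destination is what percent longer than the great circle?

Great circle: σ = 2.2385 rad → d_gc = Rσ = 14243.4 km
Rhumb: Δφ = +1.4406, Δλ = +2.4396, Δψ = +1.7799, q = Δφ/Δψ = 0.8094 → d_rh = R√(Δφ²+q²Δλ²) = 15552.7 km
Excess = (15552.7 − 14243.4) / 14243.4 = 1309.3 / 14243.4 = 9.19% ≈ 9.2%

9.2%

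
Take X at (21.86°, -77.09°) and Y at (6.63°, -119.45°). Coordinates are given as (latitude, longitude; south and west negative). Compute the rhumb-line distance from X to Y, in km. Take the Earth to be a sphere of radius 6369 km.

Rhumb course C = atan2(Δλ, Δψ) with Δψ = ln[tan(π/4+φ₂/2)/tan(π/4+φ₁/2)] = -0.2752, Δλ = -0.7393 → C = 249.59°
d = R·|Δφ| / |cos C| = 6369·0.26581 / 0.34881 = 4854 km

4854 km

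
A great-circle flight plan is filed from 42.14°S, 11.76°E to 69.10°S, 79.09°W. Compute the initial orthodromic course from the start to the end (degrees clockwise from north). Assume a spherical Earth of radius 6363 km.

207.1°

N = sin Δλ·cos φ₂ = -0.3567;  D = cos φ₁ sin φ₂ − sin φ₁ cos φ₂ cos Δλ = -0.6963
initial course = atan2(N, D) = 207.13°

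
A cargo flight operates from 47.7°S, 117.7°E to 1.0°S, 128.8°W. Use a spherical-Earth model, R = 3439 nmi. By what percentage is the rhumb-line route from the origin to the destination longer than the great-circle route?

Great circle: σ = 1.8291 rad → d_gc = Rσ = 6290.2 nmi
Rhumb: Δφ = +0.8151, Δλ = +1.9809, Δψ = +0.9322, q = Δφ/Δψ = 0.8743 → d_rh = R√(Δφ²+q²Δλ²) = 6583.0 nmi
Excess = (6583.0 − 6290.2) / 6290.2 = 292.8 / 6290.2 = 4.655% ≈ 4.7%

4.7%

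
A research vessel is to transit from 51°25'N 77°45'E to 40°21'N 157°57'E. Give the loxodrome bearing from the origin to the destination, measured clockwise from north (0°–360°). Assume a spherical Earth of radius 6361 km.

101.3°

Meridional parts: M(φ₁)=+1.0497, M(φ₂)=+0.7709 → ΔM = -0.2788;  Δλ = +1.3998 rad
tan C = Δλ / ΔM = -5.0202 → C = 101.27°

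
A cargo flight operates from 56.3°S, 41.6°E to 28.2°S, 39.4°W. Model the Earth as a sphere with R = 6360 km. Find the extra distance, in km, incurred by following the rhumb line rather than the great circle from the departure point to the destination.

Great circle: cos σ = sin φ₁ sin φ₂ + cos φ₁ cos φ₂ cos Δλ,  σ = 1.0819 rad → d_gc = 6881.01 km
Rhumb line: Δψ = +0.6811, q = Δφ/Δψ = 0.7201, d_rh = R√(Δφ²+q²Δλ²) = 7186.49 km
Excess = 7186.49 − 6881.01 = 305.48 ≈ 305 km

305 km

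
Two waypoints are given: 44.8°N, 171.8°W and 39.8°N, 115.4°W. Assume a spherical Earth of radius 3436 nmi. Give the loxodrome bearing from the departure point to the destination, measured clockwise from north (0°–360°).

96.8°

Meridional parts: M(φ₁)=+0.8764, M(φ₂)=+0.7584 → ΔM = -0.1181;  Δλ = +0.9844 rad
tan C = Δλ / ΔM = -8.3360 → C = 96.84°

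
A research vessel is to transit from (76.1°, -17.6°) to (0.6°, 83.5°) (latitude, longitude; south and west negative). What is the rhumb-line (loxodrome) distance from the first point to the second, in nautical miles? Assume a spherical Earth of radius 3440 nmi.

5928 nmi

Rhumb course C = atan2(Δλ, Δψ) with Δψ = ln[tan(π/4+φ₂/2)/tan(π/4+φ₁/2)] = -2.0941, Δλ = +1.7645 → C = 139.88°
d = R·|Δφ| / |cos C| = 3440·1.31772 / 0.76472 = 5928 nmi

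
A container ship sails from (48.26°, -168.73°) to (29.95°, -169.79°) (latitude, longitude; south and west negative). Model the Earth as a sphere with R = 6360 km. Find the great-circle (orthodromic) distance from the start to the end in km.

Haversine: a = sin²(Δφ/2)+cos φ₁ cos φ₂ sin²(Δλ/2) = 0.02536;  σ = 2·atan2(√a,√(1−a))
σ = 18.328° → d = Rσ = 6360·0.31988 = 2034 km

2034 km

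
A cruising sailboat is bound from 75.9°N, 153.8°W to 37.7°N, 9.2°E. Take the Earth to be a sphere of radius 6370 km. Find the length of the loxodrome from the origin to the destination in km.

9738 km

Rhumb course C = atan2(Δλ, Δψ) with Δψ = ln[tan(π/4+φ₂/2)/tan(π/4+φ₁/2)] = -1.3788, Δλ = +2.8449 → C = 115.86°
d = R·|Δφ| / |cos C| = 6370·0.66672 / 0.43613 = 9738 km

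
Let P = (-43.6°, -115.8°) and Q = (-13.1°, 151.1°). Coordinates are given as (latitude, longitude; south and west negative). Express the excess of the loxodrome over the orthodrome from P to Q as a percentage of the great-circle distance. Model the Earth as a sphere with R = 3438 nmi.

Great circle: σ = 1.4524 rad → d_gc = Rσ = 4993.2 nmi
Rhumb: Δφ = +0.5323, Δλ = -1.6249, Δψ = +0.6166, q = Δφ/Δψ = 0.8634 → d_rh = R√(Δφ²+q²Δλ²) = 5158.6 nmi
Excess = (5158.6 − 4993.2) / 4993.2 = 165.4 / 4993.2 = 3.31% ≈ 3.3%

3.3%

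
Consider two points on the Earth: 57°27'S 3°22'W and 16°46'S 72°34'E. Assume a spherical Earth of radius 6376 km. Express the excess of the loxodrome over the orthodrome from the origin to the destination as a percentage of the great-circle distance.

3.3%

Great circle: σ = 1.1935 rad → d_gc = Rσ = 7610.0 km
Rhumb: Δφ = +0.7101, Δλ = +1.3253, Δψ = +0.9343, q = Δφ/Δψ = 0.7600 → d_rh = R√(Δφ²+q²Δλ²) = 7857.5 km
Excess = (7857.5 − 7610.0) / 7610.0 = 247.5 / 7610.0 = 3.252% ≈ 3.3%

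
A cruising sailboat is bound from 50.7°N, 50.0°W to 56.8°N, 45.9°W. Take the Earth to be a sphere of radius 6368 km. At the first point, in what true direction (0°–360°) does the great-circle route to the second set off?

θ = atan2( sin Δλ·cos φ₂ ,  cos φ₁ sin φ₂ − sin φ₁ cos φ₂ cos Δλ )
  = atan2(+0.0391, +0.1073) = 20.04°

20.0°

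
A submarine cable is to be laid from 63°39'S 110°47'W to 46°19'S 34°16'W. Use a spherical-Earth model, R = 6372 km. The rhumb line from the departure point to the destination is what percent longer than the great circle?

5.5%

Great circle: σ = 0.7677 rad → d_gc = Rσ = 4891.8 km
Rhumb: Δφ = +0.3025, Δλ = +1.3355, Δψ = +0.5378, q = Δφ/Δψ = 0.5625 → d_rh = R√(Δφ²+q²Δλ²) = 5160.4 km
Excess = (5160.4 − 4891.8) / 4891.8 = 268.6 / 4891.8 = 5.49% ≈ 5.5%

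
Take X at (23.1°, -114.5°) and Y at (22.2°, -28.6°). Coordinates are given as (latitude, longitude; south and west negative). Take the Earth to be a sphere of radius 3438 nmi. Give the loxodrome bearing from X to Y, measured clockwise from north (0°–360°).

Meridional parts: M(φ₁)=+0.4146, M(φ₂)=+0.3975 → ΔM = -0.0170;  Δλ = +1.4992 rad
tan C = Δλ / ΔM = -88.0820 → C = 90.65°

90.7°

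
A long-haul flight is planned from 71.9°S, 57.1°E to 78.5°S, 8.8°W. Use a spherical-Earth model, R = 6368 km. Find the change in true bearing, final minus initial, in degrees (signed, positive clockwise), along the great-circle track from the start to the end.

Initial bearing θ₁ = atan2(sin Δλ cos φ₂, cos φ₁ sin φ₂ − sin φ₁ cos φ₂ cos Δλ) = 218.71°
Final bearing θ₂ = (initial bearing from the destination back to the start) + 180° = 282.95°
Δθ = θ₂ − θ₁ = +64.2°

+64.2°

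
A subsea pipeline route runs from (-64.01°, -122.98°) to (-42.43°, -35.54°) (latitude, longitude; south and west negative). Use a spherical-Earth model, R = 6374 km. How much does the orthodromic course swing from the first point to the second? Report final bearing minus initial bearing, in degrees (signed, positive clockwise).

Initial bearing θ₁ = atan2(sin Δλ cos φ₂, cos φ₁ sin φ₂ − sin φ₁ cos φ₂ cos Δλ) = 109.84°
Final bearing θ₂ = (initial bearing from the destination back to the start) + 180° = 33.95°
Δθ = θ₂ − θ₁ = -75.9°

-75.9°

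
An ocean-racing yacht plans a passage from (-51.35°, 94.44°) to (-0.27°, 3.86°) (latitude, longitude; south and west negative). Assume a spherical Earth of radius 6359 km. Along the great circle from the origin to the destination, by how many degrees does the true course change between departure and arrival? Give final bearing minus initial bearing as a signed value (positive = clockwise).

Initial bearing θ₁ = atan2(sin Δλ cos φ₂, cos φ₁ sin φ₂ − sin φ₁ cos φ₂ cos Δλ) = 269.38°
Final bearing θ₂ = (initial bearing from the destination back to the start) + 180° = 321.35°
Δθ = θ₂ − θ₁ = +52.0°

+52.0°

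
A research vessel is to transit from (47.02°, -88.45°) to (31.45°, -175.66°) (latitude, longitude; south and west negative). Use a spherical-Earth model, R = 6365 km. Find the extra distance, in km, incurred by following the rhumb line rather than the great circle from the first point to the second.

Great circle: cos σ = sin φ₁ sin φ₂ + cos φ₁ cos φ₂ cos Δλ,  σ = 1.1483 rad → d_gc = 7309.1 km
Rhumb line: Δψ = -0.3534, q = Δφ/Δψ = 0.7690, d_rh = R√(Δφ²+q²Δλ²) = 7648.0 km
Excess = 7648.0 − 7309.1 = 338.9 ≈ 339 km

339 km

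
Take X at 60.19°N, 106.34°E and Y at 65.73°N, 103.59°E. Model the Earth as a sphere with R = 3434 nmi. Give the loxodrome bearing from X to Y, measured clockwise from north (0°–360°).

347.3°

Meridional parts: M(φ₁)=+1.3236, M(φ₂)=+1.5370 → ΔM = +0.2134;  Δλ = -0.0480 rad
tan C = Δλ / ΔM = -0.2249 → C = 347.33°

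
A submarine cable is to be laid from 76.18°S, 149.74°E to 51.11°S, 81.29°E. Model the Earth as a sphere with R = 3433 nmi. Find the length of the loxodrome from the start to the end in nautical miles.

2252 nmi

Δψ = ln[tan(π/4+φ₂/2)/tan(π/4+φ₁/2)] = +1.0692;  Δφ = +0.4376 rad,  Δλ = -1.1947 rad
q = Δφ/Δψ = 0.4092
d = R·√(Δφ² + q²Δλ²) = 3433·0.65611 = 2252 nmi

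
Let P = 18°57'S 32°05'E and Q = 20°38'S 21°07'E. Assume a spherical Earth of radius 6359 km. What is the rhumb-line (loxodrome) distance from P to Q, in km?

1160 km

Δψ = ln[tan(π/4+φ₂/2)/tan(π/4+φ₁/2)] = -0.0312;  Δφ = -0.0294 rad,  Δλ = -0.1914 rad
q = Δφ/Δψ = 0.9409
d = R·√(Δφ² + q²Δλ²) = 6359·0.18247 = 1160 km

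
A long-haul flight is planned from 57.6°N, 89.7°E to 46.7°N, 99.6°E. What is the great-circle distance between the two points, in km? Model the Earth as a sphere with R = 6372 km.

Haversine: a = sin²(Δφ/2)+cos φ₁ cos φ₂ sin²(Δλ/2) = 0.01176;  σ = 2·atan2(√a,√(1−a))
σ = 12.449° → d = Rσ = 6372·0.21728 = 1385 km

1385 km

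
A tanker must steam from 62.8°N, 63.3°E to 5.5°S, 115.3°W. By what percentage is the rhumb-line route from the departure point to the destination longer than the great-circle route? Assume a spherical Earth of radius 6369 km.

27.3%

Great circle: σ = 2.1414 rad → d_gc = Rσ = 13638.3 km
Rhumb: Δφ = -1.1921, Δλ = -3.1172, Δψ = -1.5153, q = Δφ/Δψ = 0.7867 → d_rh = R√(Δφ²+q²Δλ²) = 17366.0 km
Excess = (17366.0 − 13638.3) / 13638.3 = 3727.7 / 13638.3 = 27.33% ≈ 27.3%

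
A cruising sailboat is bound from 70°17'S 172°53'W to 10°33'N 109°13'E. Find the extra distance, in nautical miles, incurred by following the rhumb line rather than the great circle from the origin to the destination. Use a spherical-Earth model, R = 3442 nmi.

Great circle: cos σ = sin φ₁ sin φ₂ + cos φ₁ cos φ₂ cos Δλ,  σ = 1.6738 rad → d_gc = 5761.3 nmi
Rhumb line: Δψ = +1.9352, q = Δφ/Δψ = 0.7290, d_rh = R√(Δφ²+q²Δλ²) = 5934.7 nmi
Excess = 5934.7 − 5761.3 = 173.4 ≈ 173 nmi

173 nmi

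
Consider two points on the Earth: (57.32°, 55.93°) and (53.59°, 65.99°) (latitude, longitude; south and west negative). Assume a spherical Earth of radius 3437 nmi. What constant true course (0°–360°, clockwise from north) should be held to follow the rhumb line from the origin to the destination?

Δψ = ln[tan(π/4+φ₂/2)/tan(π/4+φ₁/2)] = -0.1149
Δλ = +0.1756 rad (taken the short way round)
course = atan2(Δλ, Δψ) = 123.20°

123.2°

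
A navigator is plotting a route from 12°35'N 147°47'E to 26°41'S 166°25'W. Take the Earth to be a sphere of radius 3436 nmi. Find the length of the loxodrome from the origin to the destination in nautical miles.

3560 nmi

Rhumb course C = atan2(Δλ, Δψ) with Δψ = ln[tan(π/4+φ₂/2)/tan(π/4+φ₁/2)] = -0.7049, Δλ = +0.7994 → C = 131.41°
d = R·|Δφ| / |cos C| = 3436·0.68533 / 0.66142 = 3560 nmi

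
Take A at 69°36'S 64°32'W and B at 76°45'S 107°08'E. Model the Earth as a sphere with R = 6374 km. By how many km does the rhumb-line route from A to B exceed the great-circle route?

1769 km

Great circle: cos σ = sin φ₁ sin φ₂ + cos φ₁ cos φ₂ cos Δλ,  σ = 0.5858 rad → d_gc = 3733.8 km
Rhumb line: Δψ = -0.4377, q = Δφ/Δψ = 0.2851, d_rh = R√(Δφ²+q²Δλ²) = 5502.5 km
Excess = 5502.5 − 3733.8 = 1768.7 ≈ 1769 km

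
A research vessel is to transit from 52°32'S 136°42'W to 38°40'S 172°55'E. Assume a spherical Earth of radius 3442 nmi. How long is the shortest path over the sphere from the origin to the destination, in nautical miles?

2222 nmi

cos σ = sin φ₁ sin φ₂ + cos φ₁ cos φ₂ cos Δλ
      = sin(-52.53°)sin(-38.67°) + cos(-52.53°)cos(-38.67°)cos(-50.38°) = 0.7988
σ = 36.989° → d = Rσ = 3442·0.64557 = 2222 nmi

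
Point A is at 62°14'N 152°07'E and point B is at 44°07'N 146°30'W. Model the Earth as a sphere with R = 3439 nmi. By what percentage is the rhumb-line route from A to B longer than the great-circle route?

Great circle: σ = 0.6823 rad → d_gc = Rσ = 2346.3 nmi
Rhumb: Δφ = -0.3162, Δλ = +1.0713, Δψ = -0.5380, q = Δφ/Δψ = 0.5878 → d_rh = R√(Δφ²+q²Δλ²) = 2423.2 nmi
Excess = (2423.2 − 2346.3) / 2346.3 = 76.9 / 2346.3 = 3.28% ≈ 3.3%

3.3%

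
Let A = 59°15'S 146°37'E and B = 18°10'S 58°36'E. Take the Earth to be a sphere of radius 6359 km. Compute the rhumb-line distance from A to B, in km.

Δψ = ln[tan(π/4+φ₂/2)/tan(π/4+φ₁/2)] = +0.9686;  Δφ = +0.7170 rad,  Δλ = -1.5362 rad
q = Δφ/Δψ = 0.7403
d = R·√(Δφ² + q²Δλ²) = 6359·1.34444 = 8549 km

8549 km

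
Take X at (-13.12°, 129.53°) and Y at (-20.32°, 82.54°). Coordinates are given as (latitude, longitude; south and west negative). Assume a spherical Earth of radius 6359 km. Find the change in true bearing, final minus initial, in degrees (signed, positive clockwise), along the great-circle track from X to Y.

+14.3°

At departure: θ₁ = atan2(sin Δλ cos φ₂, cos φ₁ sin φ₂ − sin φ₁ cos φ₂ cos Δλ) = 254.28°
At arrival: θ₂ = atan2(sin Δλ cos φ₁, −cos φ₂ sin φ₁ + sin φ₂ cos φ₁ cos Δλ) = 268.57°
Δθ = θ₂ − θ₁ = +14.3°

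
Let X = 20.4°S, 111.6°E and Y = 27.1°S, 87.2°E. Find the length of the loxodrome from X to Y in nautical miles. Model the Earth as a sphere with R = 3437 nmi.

1398 nmi

Δψ = ln[tan(π/4+φ₂/2)/tan(π/4+φ₁/2)] = -0.1279;  Δφ = -0.1169 rad,  Δλ = -0.4259 rad
q = Δφ/Δψ = 0.9146
d = R·√(Δφ² + q²Δλ²) = 3437·0.40666 = 1398 nmi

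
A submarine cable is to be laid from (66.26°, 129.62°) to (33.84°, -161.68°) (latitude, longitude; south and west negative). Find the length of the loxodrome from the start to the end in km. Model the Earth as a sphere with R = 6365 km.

5871 km

Rhumb course C = atan2(Δλ, Δψ) with Δψ = ln[tan(π/4+φ₂/2)/tan(π/4+φ₁/2)] = -0.9315, Δλ = +1.1990 → C = 127.84°
d = R·|Δφ| / |cos C| = 6365·0.56584 / 0.61348 = 5871 km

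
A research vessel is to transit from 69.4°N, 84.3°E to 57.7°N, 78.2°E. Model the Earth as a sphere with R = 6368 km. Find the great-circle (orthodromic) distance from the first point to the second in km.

1333 km

cos σ = sin φ₁ sin φ₂ + cos φ₁ cos φ₂ cos Δλ
      = sin(69.40°)sin(57.70°) + cos(69.40°)cos(57.70°)cos(-6.10°) = 0.9782
σ = 11.997° → d = Rσ = 6368·0.20939 = 1333 km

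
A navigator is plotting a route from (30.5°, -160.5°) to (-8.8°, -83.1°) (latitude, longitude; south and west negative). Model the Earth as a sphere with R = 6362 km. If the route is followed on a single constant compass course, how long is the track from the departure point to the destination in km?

9343 km

Rhumb course C = atan2(Δλ, Δψ) with Δψ = ln[tan(π/4+φ₂/2)/tan(π/4+φ₁/2)] = -0.7136, Δλ = +1.3509 → C = 117.85°
d = R·|Δφ| / |cos C| = 6362·0.68591 / 0.46709 = 9343 km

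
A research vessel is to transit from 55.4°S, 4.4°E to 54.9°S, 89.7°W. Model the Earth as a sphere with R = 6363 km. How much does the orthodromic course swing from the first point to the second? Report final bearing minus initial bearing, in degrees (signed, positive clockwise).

Initial bearing θ₁ = atan2(sin Δλ cos φ₂, cos φ₁ sin φ₂ − sin φ₁ cos φ₂ cos Δλ) = 229.01°
Final bearing θ₂ = (initial bearing from the destination back to the start) + 180° = 311.81°
Δθ = θ₂ − θ₁ = +82.8°

+82.8°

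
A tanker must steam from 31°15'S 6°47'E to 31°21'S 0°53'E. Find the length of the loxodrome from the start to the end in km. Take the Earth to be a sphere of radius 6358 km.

560 km

Δψ = ln[tan(π/4+φ₂/2)/tan(π/4+φ₁/2)] = -0.0020;  Δφ = -0.0017 rad,  Δλ = -0.1030 rad
q = Δφ/Δψ = 0.8545
d = R·√(Δφ² + q²Δλ²) = 6358·0.08800 = 560 km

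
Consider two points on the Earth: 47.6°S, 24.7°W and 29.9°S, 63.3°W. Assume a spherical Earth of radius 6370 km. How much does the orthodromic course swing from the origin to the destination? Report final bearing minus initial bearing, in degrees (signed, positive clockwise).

Initial bearing θ₁ = atan2(sin Δλ cos φ₂, cos φ₁ sin φ₂ − sin φ₁ cos φ₂ cos Δλ) = 286.89°
Final bearing θ₂ = (initial bearing from the destination back to the start) + 180° = 311.90°
Δθ = θ₂ − θ₁ = +25.0°

+25.0°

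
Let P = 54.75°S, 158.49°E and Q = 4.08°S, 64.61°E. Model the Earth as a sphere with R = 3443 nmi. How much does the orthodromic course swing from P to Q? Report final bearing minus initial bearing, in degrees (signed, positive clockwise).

At departure: θ₁ = atan2(sin Δλ cos φ₂, cos φ₁ sin φ₂ − sin φ₁ cos φ₂ cos Δλ) = 264.48°
At arrival: θ₂ = atan2(sin Δλ cos φ₁, −cos φ₂ sin φ₁ + sin φ₂ cos φ₁ cos Δλ) = 324.84°
Δθ = θ₂ − θ₁ = +60.4°

+60.4°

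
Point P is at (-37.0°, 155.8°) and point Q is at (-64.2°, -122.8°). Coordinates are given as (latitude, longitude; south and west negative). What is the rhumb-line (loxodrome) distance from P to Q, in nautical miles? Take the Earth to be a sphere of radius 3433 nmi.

3393 nmi

Δψ = ln[tan(π/4+φ₂/2)/tan(π/4+φ₁/2)] = -0.7779;  Δφ = -0.4747 rad,  Δλ = +1.4207 rad
q = Δφ/Δψ = 0.6103
d = R·√(Δφ² + q²Δλ²) = 3433·0.98846 = 3393 nmi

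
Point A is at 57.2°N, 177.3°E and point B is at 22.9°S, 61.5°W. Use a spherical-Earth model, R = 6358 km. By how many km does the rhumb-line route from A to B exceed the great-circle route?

576 km

Great circle: cos σ = sin φ₁ sin φ₂ + cos φ₁ cos φ₂ cos Δλ,  σ = 2.1964 rad → d_gc = 13964.7 km
Rhumb line: Δψ = -1.6339, q = Δφ/Δψ = 0.8556, d_rh = R√(Δφ²+q²Δλ²) = 14540.8 km
Excess = 14540.8 − 13964.7 = 576.1 ≈ 576 km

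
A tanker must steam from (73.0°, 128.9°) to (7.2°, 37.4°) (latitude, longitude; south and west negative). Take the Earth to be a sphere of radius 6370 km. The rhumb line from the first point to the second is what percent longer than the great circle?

5.9%

Great circle: σ = 1.4583 rad → d_gc = Rσ = 9289.3 km
Rhumb: Δφ = -1.1484, Δλ = -1.5970, Δψ = -1.7748, q = Δφ/Δψ = 0.6471 → d_rh = R√(Δφ²+q²Δλ²) = 9841.0 km
Excess = (9841.0 − 9289.3) / 9289.3 = 551.7 / 9289.3 = 5.94% ≈ 5.9%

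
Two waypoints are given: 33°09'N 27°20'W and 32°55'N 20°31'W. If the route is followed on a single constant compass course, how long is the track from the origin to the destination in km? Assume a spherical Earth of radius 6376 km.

Δψ = ln[tan(π/4+φ₂/2)/tan(π/4+φ₁/2)] = -0.0049;  Δφ = -0.0041 rad,  Δλ = +0.1190 rad
q = Δφ/Δψ = 0.8384
d = R·√(Δφ² + q²Δλ²) = 6376·0.09982 = 636 km

636 km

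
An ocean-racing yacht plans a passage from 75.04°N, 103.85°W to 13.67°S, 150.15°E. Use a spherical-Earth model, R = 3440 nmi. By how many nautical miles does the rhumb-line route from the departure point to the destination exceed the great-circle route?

Great circle: cos σ = sin φ₁ sin φ₂ + cos φ₁ cos φ₂ cos Δλ,  σ = 1.8728 rad → d_gc = 6442.5 nmi
Rhumb line: Δψ = -2.2712, q = Δφ/Δψ = 0.6817, d_rh = R√(Δφ²+q²Δλ²) = 6869.5 nmi
Excess = 6869.5 − 6442.5 = 427.0 ≈ 427 nmi

427 nmi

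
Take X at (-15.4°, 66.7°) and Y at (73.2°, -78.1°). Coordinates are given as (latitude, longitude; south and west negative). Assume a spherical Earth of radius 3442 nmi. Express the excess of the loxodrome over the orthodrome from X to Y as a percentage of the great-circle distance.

14.0%

Great circle: σ = 2.0736 rad → d_gc = Rσ = 7137.5 nmi
Rhumb: Δφ = +1.5464, Δλ = -2.5272, Δψ = +2.1849, q = Δφ/Δψ = 0.7078 → d_rh = R√(Δφ²+q²Δλ²) = 8138.4 nmi
Excess = (8138.4 − 7137.5) / 7137.5 = 1000.9 / 7137.5 = 14.02% ≈ 14.0%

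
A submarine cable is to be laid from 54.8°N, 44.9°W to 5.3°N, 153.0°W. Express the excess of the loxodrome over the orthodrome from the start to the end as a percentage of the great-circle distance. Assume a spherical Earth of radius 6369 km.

Great circle: σ = 1.6738 rad → d_gc = Rσ = 10660.5 km
Rhumb: Δφ = -0.8639, Δλ = -1.8867, Δψ = -1.0555, q = Δφ/Δψ = 0.8185 → d_rh = R√(Δφ²+q²Δλ²) = 11269.8 km
Excess = (11269.8 − 10660.5) / 10660.5 = 609.3 / 10660.5 = 5.72% ≈ 5.7%

5.7%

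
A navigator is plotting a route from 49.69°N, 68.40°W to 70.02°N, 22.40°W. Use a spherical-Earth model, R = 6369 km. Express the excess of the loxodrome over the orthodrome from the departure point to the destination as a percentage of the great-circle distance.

2.1%

Great circle: σ = 0.5152 rad → d_gc = Rσ = 3281.1 km
Rhumb: Δφ = +0.3548, Δλ = +0.8029, Δψ = +0.7341, q = Δφ/Δψ = 0.4833 → d_rh = R√(Δφ²+q²Δλ²) = 3348.9 km
Excess = (3348.9 − 3281.1) / 3281.1 = 67.8 / 3281.1 = 2.07% ≈ 2.1%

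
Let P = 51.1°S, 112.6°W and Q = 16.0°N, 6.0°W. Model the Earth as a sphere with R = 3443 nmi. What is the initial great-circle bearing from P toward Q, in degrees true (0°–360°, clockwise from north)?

θ = atan2( sin Δλ·cos φ₂ ,  cos φ₁ sin φ₂ − sin φ₁ cos φ₂ cos Δλ )
  = atan2(+0.9212, -0.0406) = 92.53°

92.5°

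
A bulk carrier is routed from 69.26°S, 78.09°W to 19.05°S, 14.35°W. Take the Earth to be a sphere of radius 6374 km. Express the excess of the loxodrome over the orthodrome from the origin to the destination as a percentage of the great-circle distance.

2.9%

Great circle: σ = 1.1003 rad → d_gc = Rσ = 7013.2 km
Rhumb: Δφ = +0.8763, Δλ = +1.1125, Δψ = +1.3595, q = Δφ/Δψ = 0.6446 → d_rh = R√(Δφ²+q²Δλ²) = 7217.5 km
Excess = (7217.5 − 7013.2) / 7013.2 = 204.3 / 7013.2 = 2.91% ≈ 2.9%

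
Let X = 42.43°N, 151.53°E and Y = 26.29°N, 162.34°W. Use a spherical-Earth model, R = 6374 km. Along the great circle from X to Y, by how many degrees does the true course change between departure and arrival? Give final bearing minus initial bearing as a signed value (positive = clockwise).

+27.3°

At departure: θ₁ = atan2(sin Δλ cos φ₂, cos φ₁ sin φ₂ − sin φ₁ cos φ₂ cos Δλ) = 98.13°
At arrival: θ₂ = atan2(sin Δλ cos φ₁, −cos φ₂ sin φ₁ + sin φ₂ cos φ₁ cos Δλ) = 125.41°
Δθ = θ₂ − θ₁ = +27.3°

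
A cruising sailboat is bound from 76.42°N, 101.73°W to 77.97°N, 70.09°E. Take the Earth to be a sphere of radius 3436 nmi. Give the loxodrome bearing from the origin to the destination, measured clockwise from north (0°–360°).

87.7°

Meridional parts: M(φ₁)=+2.1281, M(φ₂)=+2.2503 → ΔM = +0.1222;  Δλ = +2.9988 rad
tan C = Δλ / ΔM = +24.5387 → C = 87.67°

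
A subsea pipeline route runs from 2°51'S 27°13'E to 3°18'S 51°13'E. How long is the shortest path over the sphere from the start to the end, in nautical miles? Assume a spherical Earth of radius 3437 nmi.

1438 nmi

Haversine: a = sin²(Δφ/2)+cos φ₁ cos φ₂ sin²(Δλ/2) = 0.04312;  σ = 2·atan2(√a,√(1−a))
σ = 23.969° → d = Rσ = 3437·0.41834 = 1438 nmi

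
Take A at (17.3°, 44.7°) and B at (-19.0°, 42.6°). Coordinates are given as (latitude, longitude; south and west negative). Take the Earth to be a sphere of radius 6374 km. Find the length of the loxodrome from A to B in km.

Δψ = ln[tan(π/4+φ₂/2)/tan(π/4+φ₁/2)] = -0.6445;  Δφ = -0.6336 rad,  Δλ = -0.0367 rad
q = Δφ/Δψ = 0.9830
d = R·√(Δφ² + q²Δλ²) = 6374·0.63458 = 4045 km

4045 km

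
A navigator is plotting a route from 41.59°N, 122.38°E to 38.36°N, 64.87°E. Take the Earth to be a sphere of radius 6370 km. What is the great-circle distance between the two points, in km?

cos σ = sin φ₁ sin φ₂ + cos φ₁ cos φ₂ cos Δλ
      = sin(41.59°)sin(38.36°) + cos(41.59°)cos(38.36°)cos(-57.51°) = 0.7270
σ = 43.367° → d = Rσ = 6370·0.75690 = 4821 km

4821 km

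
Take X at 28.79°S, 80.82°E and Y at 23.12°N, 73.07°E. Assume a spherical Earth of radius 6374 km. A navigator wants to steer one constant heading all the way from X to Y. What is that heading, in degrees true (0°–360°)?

351.8°

Meridional parts: M(φ₁)=-0.5251, M(φ₂)=+0.4149 → ΔM = +0.9400;  Δλ = -0.1353 rad
tan C = Δλ / ΔM = -0.1439 → C = 351.81°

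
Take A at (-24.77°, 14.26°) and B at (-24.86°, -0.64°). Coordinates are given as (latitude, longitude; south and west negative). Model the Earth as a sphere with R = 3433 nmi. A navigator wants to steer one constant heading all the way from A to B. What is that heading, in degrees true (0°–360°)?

269.6°

Meridional parts: M(φ₁)=-0.4465, M(φ₂)=-0.4482 → ΔM = -0.0017;  Δλ = -0.2601 rad
tan C = Δλ / ΔM = +150.2694 → C = 269.62°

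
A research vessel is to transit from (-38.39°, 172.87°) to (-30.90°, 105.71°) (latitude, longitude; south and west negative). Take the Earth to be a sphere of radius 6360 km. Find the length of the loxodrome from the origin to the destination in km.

6181 km

Rhumb course C = atan2(Δλ, Δψ) with Δψ = ln[tan(π/4+φ₂/2)/tan(π/4+φ₁/2)] = +0.1591, Δλ = -1.1722 → C = 277.73°
d = R·|Δφ| / |cos C| = 6360·0.13073 / 0.13452 = 6181 km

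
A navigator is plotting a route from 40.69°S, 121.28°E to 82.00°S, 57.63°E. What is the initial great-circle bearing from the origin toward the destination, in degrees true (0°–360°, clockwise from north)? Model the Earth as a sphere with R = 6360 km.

190.0°

θ = atan2( sin Δλ·cos φ₂ ,  cos φ₁ sin φ₂ − sin φ₁ cos φ₂ cos Δλ )
  = atan2(-0.1247, -0.7106) = 189.95°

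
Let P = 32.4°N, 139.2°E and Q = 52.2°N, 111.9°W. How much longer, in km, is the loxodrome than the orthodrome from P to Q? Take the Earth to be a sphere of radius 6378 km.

748 km

Great circle: cos σ = sin φ₁ sin φ₂ + cos φ₁ cos φ₂ cos Δλ,  σ = 1.3122 rad → d_gc = 8369.0 km
Rhumb line: Δψ = +0.4736, q = Δφ/Δψ = 0.7297, d_rh = R√(Δφ²+q²Δλ²) = 9116.6 km
Excess = 9116.6 − 8369.0 = 747.6 ≈ 748 km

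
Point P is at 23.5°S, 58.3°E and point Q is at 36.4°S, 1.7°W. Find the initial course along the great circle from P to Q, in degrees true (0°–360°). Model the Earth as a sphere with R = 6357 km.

θ = atan2( sin Δλ·cos φ₂ ,  cos φ₁ sin φ₂ − sin φ₁ cos φ₂ cos Δλ )
  = atan2(-0.6971, -0.3837) = 241.17°

241.2°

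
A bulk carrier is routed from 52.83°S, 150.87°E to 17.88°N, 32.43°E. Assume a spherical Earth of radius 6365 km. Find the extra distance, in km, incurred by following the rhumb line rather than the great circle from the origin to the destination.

492 km

Great circle: cos σ = sin φ₁ sin φ₂ + cos φ₁ cos φ₂ cos Δλ,  σ = 2.1159 rad → d_gc = 13467.6 km
Rhumb line: Δψ = +1.4072, q = Δφ/Δψ = 0.8770, d_rh = R√(Δφ²+q²Δλ²) = 13959.3 km
Excess = 13959.3 − 13467.6 = 491.7 ≈ 492 km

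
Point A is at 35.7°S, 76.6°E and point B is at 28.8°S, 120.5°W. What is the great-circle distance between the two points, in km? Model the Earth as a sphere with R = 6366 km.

12613 km

cos σ = sin φ₁ sin φ₂ + cos φ₁ cos φ₂ cos Δλ
      = sin(-35.70°)sin(-28.80°) + cos(-35.70°)cos(-28.80°)cos(162.90°) = -0.3991
σ = 113.519° → d = Rσ = 6366·1.98128 = 12613 km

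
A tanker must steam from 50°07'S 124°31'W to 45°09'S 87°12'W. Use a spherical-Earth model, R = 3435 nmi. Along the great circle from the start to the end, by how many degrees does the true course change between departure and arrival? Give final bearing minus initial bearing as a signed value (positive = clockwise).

At departure: θ₁ = atan2(sin Δλ cos φ₂, cos φ₁ sin φ₂ − sin φ₁ cos φ₂ cos Δλ) = 93.24°
At arrival: θ₂ = atan2(sin Δλ cos φ₁, −cos φ₂ sin φ₁ + sin φ₂ cos φ₁ cos Δλ) = 65.20°
Δθ = θ₂ − θ₁ = -28.0°

-28.0°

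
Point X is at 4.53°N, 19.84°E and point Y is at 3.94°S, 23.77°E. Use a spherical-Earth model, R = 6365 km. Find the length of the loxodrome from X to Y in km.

1037 km

Rhumb course C = atan2(Δλ, Δψ) with Δψ = ln[tan(π/4+φ₂/2)/tan(π/4+φ₁/2)] = -0.1480, Δλ = +0.0686 → C = 155.13°
d = R·|Δφ| / |cos C| = 6365·0.14783 / 0.90726 = 1037 km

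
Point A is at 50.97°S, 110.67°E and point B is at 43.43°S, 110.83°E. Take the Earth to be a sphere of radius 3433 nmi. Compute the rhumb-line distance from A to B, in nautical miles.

Rhumb course C = atan2(Δλ, Δψ) with Δψ = ln[tan(π/4+φ₂/2)/tan(π/4+φ₁/2)] = +0.1942, Δλ = +0.0028 → C = 0.82°
d = R·|Δφ| / |cos C| = 3433·0.13160 / 0.99990 = 452 nmi

452 nmi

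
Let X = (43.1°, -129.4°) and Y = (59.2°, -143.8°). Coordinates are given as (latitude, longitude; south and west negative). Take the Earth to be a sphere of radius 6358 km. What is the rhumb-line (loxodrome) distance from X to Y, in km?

Rhumb course C = atan2(Δλ, Δψ) with Δψ = ln[tan(π/4+φ₂/2)/tan(π/4+φ₁/2)] = +0.4541, Δλ = -0.2513 → C = 331.04°
d = R·|Δφ| / |cos C| = 6358·0.28100 / 0.87495 = 2042 km

2042 km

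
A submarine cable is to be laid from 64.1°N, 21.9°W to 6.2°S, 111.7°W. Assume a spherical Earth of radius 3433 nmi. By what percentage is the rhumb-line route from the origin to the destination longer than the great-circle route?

3.8%

Great circle: σ = 1.6666 rad → d_gc = Rσ = 5721.4 nmi
Rhumb: Δφ = -1.2270, Δλ = -1.5673, Δψ = -1.5783, q = Δφ/Δψ = 0.7774 → d_rh = R√(Δφ²+q²Δλ²) = 5936.2 nmi
Excess = (5936.2 − 5721.4) / 5721.4 = 214.8 / 5721.4 = 3.754% ≈ 3.8%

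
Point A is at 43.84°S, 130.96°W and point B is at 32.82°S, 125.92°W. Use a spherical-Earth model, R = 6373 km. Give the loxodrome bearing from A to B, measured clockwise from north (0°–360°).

19.7°

Δψ = ln[tan(π/4+φ₂/2)/tan(π/4+φ₁/2)] = +0.2460
Δλ = +0.0880 rad (taken the short way round)
course = atan2(Δλ, Δψ) = 19.67°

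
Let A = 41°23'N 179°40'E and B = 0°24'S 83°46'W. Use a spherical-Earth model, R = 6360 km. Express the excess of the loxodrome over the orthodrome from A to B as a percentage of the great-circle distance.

2.2%

Great circle: σ = 1.6613 rad → d_gc = Rσ = 10566.1 km
Rhumb: Δφ = -0.7293, Δλ = +1.6854, Δψ = -0.8017, q = Δφ/Δψ = 0.9096 → d_rh = R√(Δφ²+q²Δλ²) = 10797.1 km
Excess = (10797.1 − 10566.1) / 10566.1 = 231.0 / 10566.1 = 2.19% ≈ 2.2%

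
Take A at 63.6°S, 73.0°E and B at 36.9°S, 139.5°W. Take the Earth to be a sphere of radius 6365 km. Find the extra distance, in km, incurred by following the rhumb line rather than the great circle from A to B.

Great circle: cos σ = sin φ₁ sin φ₂ + cos φ₁ cos φ₂ cos Δλ,  σ = 1.3306 rad → d_gc = 8469.1 km
Rhumb line: Δψ = +0.7563, q = Δφ/Δψ = 0.6162, d_rh = R√(Δφ²+q²Δλ²) = 10523.1 km
Excess = 10523.1 − 8469.1 = 2054.0 ≈ 2054 km

2054 km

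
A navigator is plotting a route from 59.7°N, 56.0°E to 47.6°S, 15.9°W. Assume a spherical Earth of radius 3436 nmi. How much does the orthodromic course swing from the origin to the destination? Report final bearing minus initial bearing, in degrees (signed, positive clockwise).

-14.7°

Initial bearing θ₁ = atan2(sin Δλ cos φ₂, cos φ₁ sin φ₂ − sin φ₁ cos φ₂ cos Δλ) = 229.19°
Final bearing θ₂ = (initial bearing from the destination back to the start) + 180° = 214.49°
Δθ = θ₂ − θ₁ = -14.7°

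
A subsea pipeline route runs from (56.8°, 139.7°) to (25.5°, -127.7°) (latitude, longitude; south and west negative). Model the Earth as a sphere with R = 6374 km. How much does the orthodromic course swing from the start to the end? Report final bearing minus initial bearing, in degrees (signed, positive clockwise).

Initial bearing θ₁ = atan2(sin Δλ cos φ₂, cos φ₁ sin φ₂ − sin φ₁ cos φ₂ cos Δλ) = 73.33°
Final bearing θ₂ = (initial bearing from the destination back to the start) + 180° = 144.47°
Δθ = θ₂ − θ₁ = +71.1°

+71.1°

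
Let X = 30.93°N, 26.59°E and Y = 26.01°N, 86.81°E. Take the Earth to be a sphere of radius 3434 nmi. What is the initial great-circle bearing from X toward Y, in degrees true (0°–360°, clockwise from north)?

N = sin Δλ·cos φ₂ = +0.7800;  D = cos φ₁ sin φ₂ − sin φ₁ cos φ₂ cos Δλ = +0.1467
initial course = atan2(N, D) = 79.35°

79.3°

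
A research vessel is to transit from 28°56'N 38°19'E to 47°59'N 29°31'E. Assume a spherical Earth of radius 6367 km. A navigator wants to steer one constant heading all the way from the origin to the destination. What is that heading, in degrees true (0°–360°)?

340.3°

Δψ = ln[tan(π/4+φ₂/2)/tan(π/4+φ₁/2)] = +0.4291
Δλ = -0.1536 rad (taken the short way round)
course = atan2(Δλ, Δψ) = 340.31°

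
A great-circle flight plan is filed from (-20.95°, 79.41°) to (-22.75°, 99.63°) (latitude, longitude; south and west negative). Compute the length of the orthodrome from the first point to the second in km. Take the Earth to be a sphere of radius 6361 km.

2091 km

Haversine: a = sin²(Δφ/2)+cos φ₁ cos φ₂ sin²(Δλ/2) = 0.02678;  σ = 2·atan2(√a,√(1−a))
σ = 18.839° → d = Rσ = 6361·0.32880 = 2091 km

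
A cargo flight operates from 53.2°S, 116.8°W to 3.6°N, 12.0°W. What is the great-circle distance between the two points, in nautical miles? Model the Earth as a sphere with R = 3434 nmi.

cos σ = sin φ₁ sin φ₂ + cos φ₁ cos φ₂ cos Δλ
      = sin(-53.20°)sin(3.60°) + cos(-53.20°)cos(3.60°)cos(104.80°) = -0.2030
σ = 101.712° → d = Rσ = 3434·1.77521 = 6096 nmi

6096 nmi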